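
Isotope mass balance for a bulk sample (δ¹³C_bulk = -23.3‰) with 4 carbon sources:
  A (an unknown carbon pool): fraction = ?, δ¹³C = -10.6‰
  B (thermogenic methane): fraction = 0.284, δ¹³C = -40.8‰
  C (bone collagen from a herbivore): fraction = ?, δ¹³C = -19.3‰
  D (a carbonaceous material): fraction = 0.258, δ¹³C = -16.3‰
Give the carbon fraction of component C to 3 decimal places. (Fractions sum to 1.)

Let f_C and f_A be the unknown fractions; fractions sum to 1 so f_C + f_A = 0.458.
Mass balance: Σ fᵢ·δᵢ = δ_bulk ⇒ f_C·(-19.3) + f_A·(-10.6) = -23.3 − (-15.793) = -7.507
Substitute f_A = 0.458 − f_C:
f_C·(-19.3 − -10.6) = -7.507 − 0.458×(-10.6) = -2.653
f_C = -2.653 / -8.7 = 0.3049

0.305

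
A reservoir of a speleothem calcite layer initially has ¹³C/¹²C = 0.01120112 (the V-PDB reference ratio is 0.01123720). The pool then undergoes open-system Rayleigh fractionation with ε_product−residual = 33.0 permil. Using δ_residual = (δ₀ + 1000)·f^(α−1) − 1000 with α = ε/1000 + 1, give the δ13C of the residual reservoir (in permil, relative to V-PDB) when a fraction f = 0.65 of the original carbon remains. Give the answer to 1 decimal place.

-17.3 permil

δ₀ = (0.01120112/0.01123720 − 1)×1000 = (0.996789 − 1)×1000 = -3.211 permil
α − 1 = ε/1000 = 0.0330
f^(α−1) = 0.65^(0.0330) = 0.985885
δ_res = (-3.211 + 1000) × 0.985885 − 1000 = 982.719 − 1000 = -17.28 permil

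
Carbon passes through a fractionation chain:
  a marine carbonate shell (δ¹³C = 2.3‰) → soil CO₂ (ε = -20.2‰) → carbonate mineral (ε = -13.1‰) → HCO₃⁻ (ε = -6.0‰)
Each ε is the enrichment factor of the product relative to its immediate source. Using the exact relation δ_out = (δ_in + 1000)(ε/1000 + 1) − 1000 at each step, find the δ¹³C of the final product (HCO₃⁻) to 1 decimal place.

step 1: δ = (2.30 + 1000)·(-20.2/1000 + 1) − 1000 = -17.95‰
step 2: δ = (-17.95 + 1000)·(-13.1/1000 + 1) − 1000 = -30.81‰
step 3: δ = (-30.81 + 1000)·(-6.0/1000 + 1) − 1000 = -36.63‰

-36.6‰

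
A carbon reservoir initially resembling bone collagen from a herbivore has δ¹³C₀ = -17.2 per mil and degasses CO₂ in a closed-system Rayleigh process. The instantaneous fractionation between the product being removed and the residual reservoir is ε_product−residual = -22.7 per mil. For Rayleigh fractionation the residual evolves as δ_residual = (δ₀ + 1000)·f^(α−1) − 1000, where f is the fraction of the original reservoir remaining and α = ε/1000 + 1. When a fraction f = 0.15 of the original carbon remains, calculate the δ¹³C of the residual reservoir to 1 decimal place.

Rayleigh residual: δ_res = (δ₀ + 1000)·f^(α−1) − 1000
α = ε/1000 + 1 = 0.97730, so α − 1 = -0.02270
f^(α−1) = 0.15^(-0.02270) = 1.044005
δ_res = (-17.2 + 1000) × 1.044005 − 1000 = 1026.048 − 1000 = 26.05 per mil

26.0 per mil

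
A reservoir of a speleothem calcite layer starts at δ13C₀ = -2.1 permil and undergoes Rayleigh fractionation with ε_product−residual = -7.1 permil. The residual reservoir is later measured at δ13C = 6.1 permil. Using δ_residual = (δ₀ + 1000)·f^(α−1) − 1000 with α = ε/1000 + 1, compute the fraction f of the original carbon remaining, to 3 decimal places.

0.316

α − 1 = ε/1000 = -0.0071
(δ_res + 1000)/(δ₀ + 1000) = (6.1 + 1000)/(-2.1 + 1000) = 1006.1/997.9 = 1.008217
f = 1.008217^(1/-0.0071) = exp(ln(1.008217)/-0.0071) = exp(0.00818/-0.0071)
f = exp(-1.1526) = 0.3158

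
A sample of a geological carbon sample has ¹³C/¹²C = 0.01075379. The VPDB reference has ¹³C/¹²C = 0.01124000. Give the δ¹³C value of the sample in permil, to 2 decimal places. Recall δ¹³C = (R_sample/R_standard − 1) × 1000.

-43.26 permil

δ¹³C = (R_sample / R_standard − 1) × 1000
R_sample / R_standard = 0.01075379 / 0.01124000 = 0.956743
δ¹³C = (0.956743 − 1) × 1000 = -43.257 permil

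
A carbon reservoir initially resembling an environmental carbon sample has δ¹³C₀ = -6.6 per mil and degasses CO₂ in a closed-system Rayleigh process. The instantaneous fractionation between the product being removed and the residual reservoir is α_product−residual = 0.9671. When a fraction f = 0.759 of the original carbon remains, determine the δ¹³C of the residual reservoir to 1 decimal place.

Rayleigh residual: δ_res = (δ₀ + 1000)·f^(α−1) − 1000
α − 1 = -0.03290
f^(α−1) = 0.759^(-0.03290) = 1.009114
δ_res = (-6.6 + 1000) × 1.009114 − 1000 = 1002.453 − 1000 = 2.45 per mil

2.5 per mil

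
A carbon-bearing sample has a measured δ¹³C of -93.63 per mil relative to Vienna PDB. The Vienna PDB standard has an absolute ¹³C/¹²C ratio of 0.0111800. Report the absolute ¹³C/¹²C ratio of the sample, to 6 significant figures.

R_sample = R_standard × (δ¹³C/1000 + 1)
R_sample = 0.0111800 × (-93.63/1000 + 1) = 0.0111800 × 0.906370
R_sample = 0.0101332

0.0101332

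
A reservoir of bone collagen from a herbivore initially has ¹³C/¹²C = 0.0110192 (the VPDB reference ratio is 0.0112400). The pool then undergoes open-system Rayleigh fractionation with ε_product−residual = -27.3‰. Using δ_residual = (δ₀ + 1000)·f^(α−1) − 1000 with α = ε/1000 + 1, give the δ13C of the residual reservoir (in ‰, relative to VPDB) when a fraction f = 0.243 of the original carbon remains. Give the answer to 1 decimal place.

δ₀ = (0.0110192/0.0112400 − 1)×1000 = (0.980356 − 1)×1000 = -19.644‰
α − 1 = ε/1000 = -0.0273
f^(α−1) = 0.243^(-0.0273) = 1.039377
δ_res = (-19.644 + 1000) × 1.039377 − 1000 = 1018.959 − 1000 = 18.96‰

19.0‰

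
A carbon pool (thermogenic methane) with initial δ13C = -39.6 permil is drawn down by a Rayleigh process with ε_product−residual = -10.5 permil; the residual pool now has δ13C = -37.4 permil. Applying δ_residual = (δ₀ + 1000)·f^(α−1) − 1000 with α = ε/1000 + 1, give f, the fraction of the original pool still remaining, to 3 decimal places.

α − 1 = ε/1000 = -0.0105
(δ_res + 1000)/(δ₀ + 1000) = (-37.4 + 1000)/(-39.6 + 1000) = 962.6/960.4 = 1.002291
f = 1.002291^(1/-0.0105) = exp(ln(1.002291)/-0.0105) = exp(0.00229/-0.0105)
f = exp(-0.2179) = 0.8042

0.804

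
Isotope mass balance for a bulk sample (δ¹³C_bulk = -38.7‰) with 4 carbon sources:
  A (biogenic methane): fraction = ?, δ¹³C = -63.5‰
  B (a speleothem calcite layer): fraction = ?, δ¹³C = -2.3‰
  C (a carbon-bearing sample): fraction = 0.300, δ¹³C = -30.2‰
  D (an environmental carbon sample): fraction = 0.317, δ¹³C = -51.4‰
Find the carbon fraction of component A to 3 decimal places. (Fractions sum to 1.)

Let f_A and f_B be the unknown fractions; fractions sum to 1 so f_A + f_B = 0.383.
Mass balance: Σ fᵢ·δᵢ = δ_bulk ⇒ f_A·(-63.5) + f_B·(-2.3) = -38.7 − (-25.354) = -13.346
Substitute f_B = 0.383 − f_A:
f_A·(-63.5 − -2.3) = -13.346 − 0.383×(-2.3) = -12.465
f_A = -12.465 / -61.2 = 0.2037

0.204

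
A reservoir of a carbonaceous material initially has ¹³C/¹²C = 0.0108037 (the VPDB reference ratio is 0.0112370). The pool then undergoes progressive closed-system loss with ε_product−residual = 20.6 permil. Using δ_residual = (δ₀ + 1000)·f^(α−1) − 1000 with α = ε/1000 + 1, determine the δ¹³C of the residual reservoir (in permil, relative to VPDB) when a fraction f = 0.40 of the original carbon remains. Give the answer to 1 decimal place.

-56.5 permil

δ₀ = (0.0108037/0.0112370 − 1)×1000 = (0.961440 − 1)×1000 = -38.560 permil
α − 1 = ε/1000 = 0.0206
f^(α−1) = 0.40^(0.0206) = 0.981301
δ_res = (-38.560 + 1000) × 0.981301 − 1000 = 943.462 − 1000 = -56.54 permil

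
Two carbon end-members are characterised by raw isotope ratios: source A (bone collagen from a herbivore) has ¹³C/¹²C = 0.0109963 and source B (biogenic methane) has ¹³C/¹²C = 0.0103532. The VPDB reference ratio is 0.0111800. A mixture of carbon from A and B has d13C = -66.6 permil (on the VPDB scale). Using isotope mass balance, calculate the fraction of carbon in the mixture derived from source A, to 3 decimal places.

δ_A = (0.0109963/0.0111800 − 1)×1000 = (0.983569 − 1)×1000 = -16.431 permil
δ_B = (0.0103532/0.0111800 − 1)×1000 = (0.926047 − 1)×1000 = -73.953 permil
f_A = (δ_mix − δ_B)/(δ_A − δ_B) = (-66.6 − (-73.953))/(-16.431 − (-73.953))
f_A = 7.353 / 57.522 = 0.1278

0.128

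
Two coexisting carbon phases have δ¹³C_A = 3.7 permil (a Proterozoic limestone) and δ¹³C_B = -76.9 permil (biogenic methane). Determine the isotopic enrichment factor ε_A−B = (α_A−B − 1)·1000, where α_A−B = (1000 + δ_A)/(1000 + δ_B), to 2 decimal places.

87.31 permil

α_A−B = (1000 + 3.7) / (1000 + -76.9) = 1003.7 / 923.1 = 1.087314
ε_A−B = (1.087314 − 1) × 1000 = 87.314 permil
(The approximation ε ≈ δ_A − δ_B would give 80.6 permil.)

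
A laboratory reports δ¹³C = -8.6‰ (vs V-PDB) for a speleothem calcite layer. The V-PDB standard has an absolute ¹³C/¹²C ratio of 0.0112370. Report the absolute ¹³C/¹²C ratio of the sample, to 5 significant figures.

0.011140

R_sample = R_standard × (δ¹³C/1000 + 1)
R_sample = 0.0112370 × (-8.6/1000 + 1) = 0.0112370 × 0.991400
R_sample = 0.0111404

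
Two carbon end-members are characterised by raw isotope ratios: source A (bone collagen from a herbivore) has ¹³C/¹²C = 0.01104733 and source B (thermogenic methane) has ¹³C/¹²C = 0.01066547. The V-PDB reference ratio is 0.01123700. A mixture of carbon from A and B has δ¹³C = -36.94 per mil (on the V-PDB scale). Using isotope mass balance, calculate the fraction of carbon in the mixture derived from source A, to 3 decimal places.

δ_A = (0.01104733/0.01123700 − 1)×1000 = (0.983121 − 1)×1000 = -16.879 per mil
δ_B = (0.01066547/0.01123700 − 1)×1000 = (0.949139 − 1)×1000 = -50.861 per mil
f_A = (δ_mix − δ_B)/(δ_A − δ_B) = (-36.94 − (-50.861))/(-16.879 − (-50.861))
f_A = 13.921 / 33.982 = 0.4097

0.410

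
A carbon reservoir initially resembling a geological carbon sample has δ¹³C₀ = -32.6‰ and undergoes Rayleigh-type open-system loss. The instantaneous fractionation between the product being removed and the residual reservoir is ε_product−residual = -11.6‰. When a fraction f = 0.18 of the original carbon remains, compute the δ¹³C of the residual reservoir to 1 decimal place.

Rayleigh residual: δ_res = (δ₀ + 1000)·f^(α−1) − 1000
α = ε/1000 + 1 = 0.98840, so α − 1 = -0.01160
f^(α−1) = 0.18^(-0.01160) = 1.020091
δ_res = (-32.6 + 1000) × 1.020091 − 1000 = 986.836 − 1000 = -13.16‰

-13.2‰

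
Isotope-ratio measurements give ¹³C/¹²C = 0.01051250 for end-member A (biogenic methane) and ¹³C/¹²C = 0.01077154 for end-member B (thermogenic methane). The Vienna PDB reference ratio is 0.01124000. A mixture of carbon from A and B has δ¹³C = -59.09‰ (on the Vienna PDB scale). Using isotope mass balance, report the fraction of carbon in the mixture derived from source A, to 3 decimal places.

δ_A = (0.01051250/0.01124000 − 1)×1000 = (0.935276 − 1)×1000 = -64.724‰
δ_B = (0.01077154/0.01124000 − 1)×1000 = (0.958322 − 1)×1000 = -41.678‰
f_A = (δ_mix − δ_B)/(δ_A − δ_B) = (-59.09 − (-41.678))/(-64.724 − (-41.678))
f_A = -17.412 / -23.046 = 0.7555

0.756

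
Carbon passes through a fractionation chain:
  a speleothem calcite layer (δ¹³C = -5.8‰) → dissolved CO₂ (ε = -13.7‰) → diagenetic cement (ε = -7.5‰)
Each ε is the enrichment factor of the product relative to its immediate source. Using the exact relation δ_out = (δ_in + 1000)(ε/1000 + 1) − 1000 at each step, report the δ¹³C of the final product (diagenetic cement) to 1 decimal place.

-26.8‰

step 1: δ = (-5.80 + 1000)·(-13.7/1000 + 1) − 1000 = -19.42‰
step 2: δ = (-19.42 + 1000)·(-7.5/1000 + 1) − 1000 = -26.77‰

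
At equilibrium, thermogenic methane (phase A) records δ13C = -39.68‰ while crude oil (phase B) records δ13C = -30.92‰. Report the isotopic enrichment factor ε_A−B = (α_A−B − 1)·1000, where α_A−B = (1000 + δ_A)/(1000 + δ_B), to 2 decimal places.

-9.04‰

α_A−B = (1000 + -39.68) / (1000 + -30.92) = 960.32 / 969.08 = 0.990960
ε_A−B = (0.990960 − 1) × 1000 = -9.040‰
(The approximation ε ≈ δ_A − δ_B would give -8.76‰.)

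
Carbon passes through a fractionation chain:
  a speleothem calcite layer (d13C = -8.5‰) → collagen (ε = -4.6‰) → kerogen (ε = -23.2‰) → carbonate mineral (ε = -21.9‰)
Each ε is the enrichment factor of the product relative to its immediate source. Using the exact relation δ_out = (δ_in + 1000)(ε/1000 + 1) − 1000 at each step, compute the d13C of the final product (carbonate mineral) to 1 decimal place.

step 1: δ = (-8.50 + 1000)·(-4.6/1000 + 1) − 1000 = -13.06‰
step 2: δ = (-13.06 + 1000)·(-23.2/1000 + 1) − 1000 = -35.96‰
step 3: δ = (-35.96 + 1000)·(-21.9/1000 + 1) − 1000 = -57.07‰

-57.1‰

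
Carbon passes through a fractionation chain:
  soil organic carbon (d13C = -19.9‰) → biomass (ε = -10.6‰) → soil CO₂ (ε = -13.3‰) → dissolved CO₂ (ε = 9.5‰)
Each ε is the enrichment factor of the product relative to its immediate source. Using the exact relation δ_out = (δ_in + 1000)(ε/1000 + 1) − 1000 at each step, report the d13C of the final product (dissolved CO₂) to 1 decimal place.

step 1: δ = (-19.90 + 1000)·(-10.6/1000 + 1) − 1000 = -30.29‰
step 2: δ = (-30.29 + 1000)·(-13.3/1000 + 1) − 1000 = -43.19‰
step 3: δ = (-43.19 + 1000)·(9.5/1000 + 1) − 1000 = -34.10‰

-34.1‰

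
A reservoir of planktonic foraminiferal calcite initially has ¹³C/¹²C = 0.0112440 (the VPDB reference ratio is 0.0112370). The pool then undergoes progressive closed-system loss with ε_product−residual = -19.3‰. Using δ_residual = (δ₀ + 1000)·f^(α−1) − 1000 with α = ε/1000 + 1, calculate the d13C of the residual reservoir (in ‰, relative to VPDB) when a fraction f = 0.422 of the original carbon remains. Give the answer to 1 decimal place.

17.4‰

δ₀ = (0.0112440/0.0112370 − 1)×1000 = (1.000623 − 1)×1000 = 0.623‰
α − 1 = ε/1000 = -0.0193
f^(α−1) = 0.422^(-0.0193) = 1.016790
δ_res = (0.623 + 1000) × 1.016790 − 1000 = 1017.424 − 1000 = 17.42‰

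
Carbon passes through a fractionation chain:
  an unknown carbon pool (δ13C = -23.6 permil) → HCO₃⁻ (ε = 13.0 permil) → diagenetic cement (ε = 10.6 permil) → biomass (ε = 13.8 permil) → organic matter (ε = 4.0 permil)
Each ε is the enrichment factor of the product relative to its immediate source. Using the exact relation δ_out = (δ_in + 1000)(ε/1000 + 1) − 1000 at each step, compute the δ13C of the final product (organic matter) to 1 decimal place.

17.4 permil

step 1: δ = (-23.60 + 1000)·(13.0/1000 + 1) − 1000 = -10.91 permil
step 2: δ = (-10.91 + 1000)·(10.6/1000 + 1) − 1000 = -0.42 permil
step 3: δ = (-0.42 + 1000)·(13.8/1000 + 1) − 1000 = 13.37 permil
step 4: δ = (13.37 + 1000)·(4.0/1000 + 1) − 1000 = 17.43 permil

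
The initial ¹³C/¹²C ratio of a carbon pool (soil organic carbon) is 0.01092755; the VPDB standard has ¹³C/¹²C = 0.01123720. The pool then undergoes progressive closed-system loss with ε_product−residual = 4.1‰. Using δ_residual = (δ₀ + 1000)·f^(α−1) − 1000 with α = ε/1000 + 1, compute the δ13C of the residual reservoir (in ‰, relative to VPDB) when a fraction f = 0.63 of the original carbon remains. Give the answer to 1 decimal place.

δ₀ = (0.01092755/0.01123720 − 1)×1000 = (0.972444 − 1)×1000 = -27.556‰
α − 1 = ε/1000 = 0.0041
f^(α−1) = 0.63^(0.0041) = 0.998107
δ_res = (-27.556 + 1000) × 0.998107 − 1000 = 970.604 − 1000 = -29.40‰

-29.4‰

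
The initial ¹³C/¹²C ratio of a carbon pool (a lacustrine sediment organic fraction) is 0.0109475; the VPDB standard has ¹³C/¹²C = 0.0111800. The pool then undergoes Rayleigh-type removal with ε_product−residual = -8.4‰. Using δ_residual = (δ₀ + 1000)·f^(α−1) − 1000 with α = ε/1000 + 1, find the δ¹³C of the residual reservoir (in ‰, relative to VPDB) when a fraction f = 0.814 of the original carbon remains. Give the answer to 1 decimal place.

δ₀ = (0.0109475/0.0111800 − 1)×1000 = (0.979204 − 1)×1000 = -20.796‰
α − 1 = ε/1000 = -0.0084
f^(α−1) = 0.814^(-0.0084) = 1.001730
δ_res = (-20.796 + 1000) × 1.001730 − 1000 = 980.898 − 1000 = -19.10‰

-19.1‰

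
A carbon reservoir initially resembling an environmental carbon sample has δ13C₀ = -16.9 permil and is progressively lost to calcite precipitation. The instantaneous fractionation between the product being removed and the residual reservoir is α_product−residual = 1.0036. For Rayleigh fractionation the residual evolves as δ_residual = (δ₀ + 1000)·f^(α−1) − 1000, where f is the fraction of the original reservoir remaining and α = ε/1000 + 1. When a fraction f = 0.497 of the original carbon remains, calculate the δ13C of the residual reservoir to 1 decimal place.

-19.4 permil

Rayleigh residual: δ_res = (δ₀ + 1000)·f^(α−1) − 1000
α − 1 = 0.00360
f^(α−1) = 0.497^(0.00360) = 0.997486
δ_res = (-16.9 + 1000) × 0.997486 − 1000 = 980.629 − 1000 = -19.37 permil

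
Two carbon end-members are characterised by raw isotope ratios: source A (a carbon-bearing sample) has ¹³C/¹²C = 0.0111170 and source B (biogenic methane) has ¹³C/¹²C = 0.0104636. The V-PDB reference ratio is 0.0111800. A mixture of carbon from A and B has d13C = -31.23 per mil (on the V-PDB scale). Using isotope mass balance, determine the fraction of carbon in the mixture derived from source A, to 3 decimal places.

δ_A = (0.0111170/0.0111800 − 1)×1000 = (0.994365 − 1)×1000 = -5.635 per mil
δ_B = (0.0104636/0.0111800 − 1)×1000 = (0.935921 − 1)×1000 = -64.079 per mil
f_A = (δ_mix − δ_B)/(δ_A − δ_B) = (-31.23 − (-64.079))/(-5.635 − (-64.079))
f_A = 32.849 / 58.444 = 0.5621

0.562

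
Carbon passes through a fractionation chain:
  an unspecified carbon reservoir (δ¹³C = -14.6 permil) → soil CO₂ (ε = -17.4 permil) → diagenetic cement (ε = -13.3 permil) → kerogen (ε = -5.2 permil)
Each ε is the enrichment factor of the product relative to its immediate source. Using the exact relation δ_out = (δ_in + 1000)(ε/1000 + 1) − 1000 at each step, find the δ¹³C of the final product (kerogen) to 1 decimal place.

-49.6 permil

step 1: δ = (-14.60 + 1000)·(-17.4/1000 + 1) − 1000 = -31.75 permil
step 2: δ = (-31.75 + 1000)·(-13.3/1000 + 1) − 1000 = -44.62 permil
step 3: δ = (-44.62 + 1000)·(-5.2/1000 + 1) − 1000 = -49.59 permil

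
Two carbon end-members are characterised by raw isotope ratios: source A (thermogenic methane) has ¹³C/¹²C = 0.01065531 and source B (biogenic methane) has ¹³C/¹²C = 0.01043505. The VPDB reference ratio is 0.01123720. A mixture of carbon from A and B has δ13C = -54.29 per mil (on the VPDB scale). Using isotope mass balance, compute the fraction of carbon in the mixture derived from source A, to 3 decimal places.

δ_A = (0.01065531/0.01123720 − 1)×1000 = (0.948218 − 1)×1000 = -51.782 per mil
δ_B = (0.01043505/0.01123720 − 1)×1000 = (0.928617 − 1)×1000 = -71.383 per mil
f_A = (δ_mix − δ_B)/(δ_A − δ_B) = (-54.29 − (-71.383))/(-51.782 − (-71.383))
f_A = 17.093 / 19.601 = 0.8721

0.872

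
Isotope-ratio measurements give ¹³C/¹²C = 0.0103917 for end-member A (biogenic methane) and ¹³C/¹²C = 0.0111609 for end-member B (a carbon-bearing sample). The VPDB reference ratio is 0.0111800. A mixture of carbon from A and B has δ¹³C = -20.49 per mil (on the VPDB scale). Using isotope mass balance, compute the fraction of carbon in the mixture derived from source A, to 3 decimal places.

δ_A = (0.0103917/0.0111800 − 1)×1000 = (0.929490 − 1)×1000 = -70.510 per mil
δ_B = (0.0111609/0.0111800 − 1)×1000 = (0.998292 − 1)×1000 = -1.708 per mil
f_A = (δ_mix − δ_B)/(δ_A − δ_B) = (-20.49 − (-1.708))/(-70.510 − (-1.708))
f_A = -18.782 / -68.801 = 0.2730

0.273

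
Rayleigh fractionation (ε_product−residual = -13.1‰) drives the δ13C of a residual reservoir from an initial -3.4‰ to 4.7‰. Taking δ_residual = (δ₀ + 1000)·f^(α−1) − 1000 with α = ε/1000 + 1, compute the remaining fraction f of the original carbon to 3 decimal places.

0.539

α − 1 = ε/1000 = -0.0131
(δ_res + 1000)/(δ₀ + 1000) = (4.7 + 1000)/(-3.4 + 1000) = 1004.7/996.6 = 1.008128
f = 1.008128^(1/-0.0131) = exp(ln(1.008128)/-0.0131) = exp(0.00809/-0.0131)
f = exp(-0.6179) = 0.5391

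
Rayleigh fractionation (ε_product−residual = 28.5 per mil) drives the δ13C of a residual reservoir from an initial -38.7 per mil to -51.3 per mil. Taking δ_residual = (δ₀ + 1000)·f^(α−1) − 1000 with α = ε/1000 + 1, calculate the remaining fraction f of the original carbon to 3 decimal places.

0.629

α − 1 = ε/1000 = 0.0285
(δ_res + 1000)/(δ₀ + 1000) = (-51.3 + 1000)/(-38.7 + 1000) = 948.7/961.3 = 0.986893
f = 0.986893^(1/0.0285) = exp(ln(0.986893)/0.0285) = exp(-0.01319/0.0285)
f = exp(-0.4629) = 0.6294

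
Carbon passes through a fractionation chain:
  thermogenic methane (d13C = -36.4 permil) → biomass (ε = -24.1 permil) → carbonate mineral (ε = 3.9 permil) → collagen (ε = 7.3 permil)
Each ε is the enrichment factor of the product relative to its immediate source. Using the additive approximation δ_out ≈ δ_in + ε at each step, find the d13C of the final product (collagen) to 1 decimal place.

step 1: δ ≈ -36.4 + (-24.1) = -60.5 permil
step 2: δ ≈ -60.5 + (3.9) = -56.6 permil
step 3: δ ≈ -56.6 + (7.3) = -49.3 permil

-49.3 permil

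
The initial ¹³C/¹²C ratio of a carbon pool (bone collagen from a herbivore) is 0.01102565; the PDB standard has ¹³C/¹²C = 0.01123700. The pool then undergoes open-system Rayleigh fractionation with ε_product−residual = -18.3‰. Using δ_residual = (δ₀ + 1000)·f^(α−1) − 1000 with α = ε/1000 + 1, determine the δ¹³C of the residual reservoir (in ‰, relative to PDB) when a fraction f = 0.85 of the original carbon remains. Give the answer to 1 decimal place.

-15.9‰

δ₀ = (0.01102565/0.01123700 − 1)×1000 = (0.981192 − 1)×1000 = -18.808‰
α − 1 = ε/1000 = -0.0183
f^(α−1) = 0.85^(-0.0183) = 1.002979
δ_res = (-18.808 + 1000) × 1.002979 − 1000 = 984.114 − 1000 = -15.89‰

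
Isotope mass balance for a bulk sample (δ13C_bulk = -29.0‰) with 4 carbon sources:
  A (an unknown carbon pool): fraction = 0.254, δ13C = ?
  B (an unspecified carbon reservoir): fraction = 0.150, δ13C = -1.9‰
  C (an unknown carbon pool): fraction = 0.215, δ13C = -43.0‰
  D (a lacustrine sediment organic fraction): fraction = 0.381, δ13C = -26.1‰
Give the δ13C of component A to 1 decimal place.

Isotope mass balance: δ_bulk = Σ fᵢ·δᵢ.
-29.0 = 0.254×δ_A + 0.150×(-1.9) + 0.215×(-43.0) + 0.381×(-26.1)
0.254·δ_A = -29.0 − (-19.474) = -9.526
δ_A = -9.526 / 0.254 = -37.50‰

-37.5‰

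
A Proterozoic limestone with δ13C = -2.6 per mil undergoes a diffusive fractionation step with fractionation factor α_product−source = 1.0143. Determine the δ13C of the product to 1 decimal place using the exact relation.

11.7 per mil

δ_product = (δ_source + 1000)·α − 1000
δ_product = (-2.6 + 1000) × 1.0143 − 1000
δ_product = 1011.663 − 1000 = 11.66 per mil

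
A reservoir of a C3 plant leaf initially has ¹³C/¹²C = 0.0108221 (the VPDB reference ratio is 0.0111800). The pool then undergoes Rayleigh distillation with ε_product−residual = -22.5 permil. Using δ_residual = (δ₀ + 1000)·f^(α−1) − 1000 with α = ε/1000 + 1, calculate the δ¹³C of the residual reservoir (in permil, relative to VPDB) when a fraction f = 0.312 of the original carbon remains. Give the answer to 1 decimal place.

δ₀ = (0.0108221/0.0111800 − 1)×1000 = (0.967987 − 1)×1000 = -32.013 permil
α − 1 = ε/1000 = -0.0225
f^(α−1) = 0.312^(-0.0225) = 1.026553
δ_res = (-32.013 + 1000) × 1.026553 − 1000 = 993.691 − 1000 = -6.31 permil

-6.3 permil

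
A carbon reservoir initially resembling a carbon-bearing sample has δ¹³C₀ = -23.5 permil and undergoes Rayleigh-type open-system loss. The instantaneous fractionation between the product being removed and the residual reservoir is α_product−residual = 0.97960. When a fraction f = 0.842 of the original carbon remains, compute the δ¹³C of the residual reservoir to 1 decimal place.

-20.1 permil

Rayleigh residual: δ_res = (δ₀ + 1000)·f^(α−1) − 1000
α − 1 = -0.02040
f^(α−1) = 0.842^(-0.02040) = 1.003514
δ_res = (-23.5 + 1000) × 1.003514 − 1000 = 979.932 − 1000 = -20.07 permil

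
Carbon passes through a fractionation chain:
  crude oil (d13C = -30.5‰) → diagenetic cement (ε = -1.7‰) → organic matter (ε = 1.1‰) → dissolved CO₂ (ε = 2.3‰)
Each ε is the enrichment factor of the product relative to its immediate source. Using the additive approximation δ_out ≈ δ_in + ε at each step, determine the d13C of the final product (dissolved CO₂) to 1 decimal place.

step 1: δ ≈ -30.5 + (-1.7) = -32.2‰
step 2: δ ≈ -32.2 + (1.1) = -31.1‰
step 3: δ ≈ -31.1 + (2.3) = -28.8‰

-28.8‰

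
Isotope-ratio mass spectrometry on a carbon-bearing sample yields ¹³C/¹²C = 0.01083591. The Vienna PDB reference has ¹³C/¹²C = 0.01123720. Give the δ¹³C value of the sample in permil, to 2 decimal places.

-35.71 permil

δ¹³C = (R_sample / R_standard − 1) × 1000
R_sample / R_standard = 0.01083591 / 0.01123720 = 0.964289
δ¹³C = (0.964289 − 1) × 1000 = -35.711 permil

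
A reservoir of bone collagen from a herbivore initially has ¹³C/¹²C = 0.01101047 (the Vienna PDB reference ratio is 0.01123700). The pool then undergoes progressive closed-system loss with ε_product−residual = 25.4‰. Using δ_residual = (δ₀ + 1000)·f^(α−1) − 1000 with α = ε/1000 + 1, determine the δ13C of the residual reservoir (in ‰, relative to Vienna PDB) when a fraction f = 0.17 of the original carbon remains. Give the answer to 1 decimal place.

-63.3‰

δ₀ = (0.01101047/0.01123700 − 1)×1000 = (0.979841 − 1)×1000 = -20.159‰
α − 1 = ε/1000 = 0.0254
f^(α−1) = 0.17^(0.0254) = 0.955990
δ_res = (-20.159 + 1000) × 0.955990 − 1000 = 936.718 − 1000 = -63.28‰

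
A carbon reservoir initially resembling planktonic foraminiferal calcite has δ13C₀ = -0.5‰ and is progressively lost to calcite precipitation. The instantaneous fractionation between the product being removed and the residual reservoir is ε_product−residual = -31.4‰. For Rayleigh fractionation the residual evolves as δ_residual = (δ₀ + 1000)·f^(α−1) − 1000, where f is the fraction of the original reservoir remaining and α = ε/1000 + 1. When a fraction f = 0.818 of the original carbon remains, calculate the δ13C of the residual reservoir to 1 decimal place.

Rayleigh residual: δ_res = (δ₀ + 1000)·f^(α−1) − 1000
α = ε/1000 + 1 = 0.96860, so α − 1 = -0.03140
f^(α−1) = 0.818^(-0.03140) = 1.006328
δ_res = (-0.5 + 1000) × 1.006328 − 1000 = 1005.825 − 1000 = 5.82‰

5.8‰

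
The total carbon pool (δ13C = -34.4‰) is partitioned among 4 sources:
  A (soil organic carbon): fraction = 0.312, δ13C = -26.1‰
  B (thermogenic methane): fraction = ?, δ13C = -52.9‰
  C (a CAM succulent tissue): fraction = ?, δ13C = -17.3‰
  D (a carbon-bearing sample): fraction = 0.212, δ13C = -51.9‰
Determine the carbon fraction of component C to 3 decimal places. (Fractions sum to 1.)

Let f_C and f_B be the unknown fractions; fractions sum to 1 so f_C + f_B = 0.476.
Mass balance: Σ fᵢ·δᵢ = δ_bulk ⇒ f_C·(-17.3) + f_B·(-52.9) = -34.4 − (-19.146) = -15.254
Substitute f_B = 0.476 − f_C:
f_C·(-17.3 − -52.9) = -15.254 − 0.476×(-52.9) = 9.926
f_C = 9.926 / 35.6 = 0.2788

0.279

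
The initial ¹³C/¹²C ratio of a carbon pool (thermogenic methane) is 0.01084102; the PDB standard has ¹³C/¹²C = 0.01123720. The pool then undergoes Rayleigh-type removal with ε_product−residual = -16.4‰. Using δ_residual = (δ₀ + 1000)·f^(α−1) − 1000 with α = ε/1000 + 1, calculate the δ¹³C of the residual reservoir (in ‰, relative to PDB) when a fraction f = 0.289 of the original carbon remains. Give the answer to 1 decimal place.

δ₀ = (0.01084102/0.01123720 − 1)×1000 = (0.964744 − 1)×1000 = -35.256‰
α − 1 = ε/1000 = -0.0164
f^(α−1) = 0.289^(-0.0164) = 1.020566
δ_res = (-35.256 + 1000) × 1.020566 − 1000 = 984.585 − 1000 = -15.41‰

-15.4‰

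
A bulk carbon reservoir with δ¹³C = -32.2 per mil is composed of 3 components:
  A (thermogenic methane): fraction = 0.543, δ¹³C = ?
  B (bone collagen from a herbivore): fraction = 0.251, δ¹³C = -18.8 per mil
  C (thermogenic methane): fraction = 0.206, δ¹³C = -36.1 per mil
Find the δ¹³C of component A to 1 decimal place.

Isotope mass balance: δ_bulk = Σ fᵢ·δᵢ.
-32.2 = 0.543×δ_A + 0.251×(-18.8) + 0.206×(-36.1)
0.543·δ_A = -32.2 − (-12.155) = -20.045
δ_A = -20.045 / 0.543 = -36.91 per mil

-36.9 per mil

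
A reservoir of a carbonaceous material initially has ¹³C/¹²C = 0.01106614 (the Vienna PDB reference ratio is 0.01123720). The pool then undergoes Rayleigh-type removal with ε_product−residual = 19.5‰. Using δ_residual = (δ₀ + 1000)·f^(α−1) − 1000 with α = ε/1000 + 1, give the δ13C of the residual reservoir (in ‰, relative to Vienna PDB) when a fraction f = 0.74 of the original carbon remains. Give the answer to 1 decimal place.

δ₀ = (0.01106614/0.01123720 − 1)×1000 = (0.984777 − 1)×1000 = -15.223‰
α − 1 = ε/1000 = 0.0195
f^(α−1) = 0.74^(0.0195) = 0.994146
δ_res = (-15.223 + 1000) × 0.994146 − 1000 = 979.012 − 1000 = -20.99‰

-21.0‰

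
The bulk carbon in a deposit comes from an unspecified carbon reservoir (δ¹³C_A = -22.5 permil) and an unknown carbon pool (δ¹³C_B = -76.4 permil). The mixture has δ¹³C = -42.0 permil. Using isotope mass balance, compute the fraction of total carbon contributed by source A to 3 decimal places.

δ_mix = f_A·δ_A + (1 − f_A)·δ_B  ⇒  f_A = (δ_mix − δ_B)/(δ_A − δ_B)
f_A = (-42.0 − (-76.4)) / (-22.5 − (-76.4))
f_A = 34.4 / 53.9 = 0.6382

0.638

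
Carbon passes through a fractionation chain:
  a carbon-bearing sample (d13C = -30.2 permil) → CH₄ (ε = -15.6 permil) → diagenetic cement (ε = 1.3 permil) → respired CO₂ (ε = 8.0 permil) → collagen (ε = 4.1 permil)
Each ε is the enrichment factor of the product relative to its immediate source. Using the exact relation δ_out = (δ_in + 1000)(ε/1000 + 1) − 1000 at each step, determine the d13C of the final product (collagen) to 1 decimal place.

step 1: δ = (-30.20 + 1000)·(-15.6/1000 + 1) − 1000 = -45.33 permil
step 2: δ = (-45.33 + 1000)·(1.3/1000 + 1) − 1000 = -44.09 permil
step 3: δ = (-44.09 + 1000)·(8.0/1000 + 1) − 1000 = -36.44 permil
step 4: δ = (-36.44 + 1000)·(4.1/1000 + 1) − 1000 = -32.49 permil

-32.5 permil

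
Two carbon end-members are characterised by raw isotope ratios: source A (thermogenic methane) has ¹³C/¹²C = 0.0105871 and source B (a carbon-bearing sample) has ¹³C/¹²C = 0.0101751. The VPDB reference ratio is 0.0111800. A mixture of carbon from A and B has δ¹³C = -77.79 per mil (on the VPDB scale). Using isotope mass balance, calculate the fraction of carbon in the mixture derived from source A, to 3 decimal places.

0.328

δ_A = (0.0105871/0.0111800 − 1)×1000 = (0.946968 − 1)×1000 = -53.032 per mil
δ_B = (0.0101751/0.0111800 − 1)×1000 = (0.910116 − 1)×1000 = -89.884 per mil
f_A = (δ_mix − δ_B)/(δ_A − δ_B) = (-77.79 − (-89.884))/(-53.032 − (-89.884))
f_A = 12.094 / 36.852 = 0.3282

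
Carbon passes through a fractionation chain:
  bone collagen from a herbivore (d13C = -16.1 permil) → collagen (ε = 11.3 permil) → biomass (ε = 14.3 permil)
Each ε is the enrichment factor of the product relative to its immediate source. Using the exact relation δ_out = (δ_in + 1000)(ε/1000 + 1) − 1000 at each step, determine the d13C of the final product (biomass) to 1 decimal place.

9.2 permil

step 1: δ = (-16.10 + 1000)·(11.3/1000 + 1) − 1000 = -4.98 permil
step 2: δ = (-4.98 + 1000)·(14.3/1000 + 1) − 1000 = 9.25 permil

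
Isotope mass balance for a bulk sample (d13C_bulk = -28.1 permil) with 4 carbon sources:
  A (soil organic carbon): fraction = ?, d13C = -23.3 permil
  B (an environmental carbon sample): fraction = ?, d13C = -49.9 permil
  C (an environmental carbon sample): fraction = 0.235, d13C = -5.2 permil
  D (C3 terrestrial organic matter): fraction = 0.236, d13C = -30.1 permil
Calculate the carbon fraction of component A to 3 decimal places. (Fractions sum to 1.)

0.249

Let f_A and f_B be the unknown fractions; fractions sum to 1 so f_A + f_B = 0.529.
Mass balance: Σ fᵢ·δᵢ = δ_bulk ⇒ f_A·(-23.3) + f_B·(-49.9) = -28.1 − (-8.326) = -19.774
Substitute f_B = 0.529 − f_A:
f_A·(-23.3 − -49.9) = -19.774 − 0.529×(-49.9) = 6.623
f_A = 6.623 / 26.6 = 0.2490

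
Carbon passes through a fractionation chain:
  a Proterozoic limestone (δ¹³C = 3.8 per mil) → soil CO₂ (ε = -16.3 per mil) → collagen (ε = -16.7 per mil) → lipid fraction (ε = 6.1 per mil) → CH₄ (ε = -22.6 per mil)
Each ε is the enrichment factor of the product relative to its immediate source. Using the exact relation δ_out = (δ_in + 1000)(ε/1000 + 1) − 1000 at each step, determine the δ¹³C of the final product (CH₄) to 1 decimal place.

-45.2 per mil

step 1: δ = (3.80 + 1000)·(-16.3/1000 + 1) − 1000 = -12.56 per mil
step 2: δ = (-12.56 + 1000)·(-16.7/1000 + 1) − 1000 = -29.05 per mil
step 3: δ = (-29.05 + 1000)·(6.1/1000 + 1) − 1000 = -23.13 per mil
step 4: δ = (-23.13 + 1000)·(-22.6/1000 + 1) − 1000 = -45.21 per mil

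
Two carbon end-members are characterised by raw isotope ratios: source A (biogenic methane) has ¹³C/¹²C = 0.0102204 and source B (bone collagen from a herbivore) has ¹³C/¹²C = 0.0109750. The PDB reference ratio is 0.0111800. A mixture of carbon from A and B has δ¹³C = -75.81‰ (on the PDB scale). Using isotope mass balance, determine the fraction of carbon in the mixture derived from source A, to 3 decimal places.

δ_A = (0.0102204/0.0111800 − 1)×1000 = (0.914168 − 1)×1000 = -85.832‰
δ_B = (0.0109750/0.0111800 − 1)×1000 = (0.981664 − 1)×1000 = -18.336‰
f_A = (δ_mix − δ_B)/(δ_A − δ_B) = (-75.81 − (-18.336))/(-85.832 − (-18.336))
f_A = -57.474 / -67.496 = 0.8515

0.852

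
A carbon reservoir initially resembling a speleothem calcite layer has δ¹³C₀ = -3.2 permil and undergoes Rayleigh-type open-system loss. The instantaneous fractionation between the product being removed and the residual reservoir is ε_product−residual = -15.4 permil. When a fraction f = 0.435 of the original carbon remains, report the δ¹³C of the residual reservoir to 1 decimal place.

Rayleigh residual: δ_res = (δ₀ + 1000)·f^(α−1) − 1000
α = ε/1000 + 1 = 0.98460, so α − 1 = -0.01540
f^(α−1) = 0.435^(-0.01540) = 1.012902
δ_res = (-3.2 + 1000) × 1.012902 − 1000 = 1009.660 − 1000 = 9.66 permil

9.7 permil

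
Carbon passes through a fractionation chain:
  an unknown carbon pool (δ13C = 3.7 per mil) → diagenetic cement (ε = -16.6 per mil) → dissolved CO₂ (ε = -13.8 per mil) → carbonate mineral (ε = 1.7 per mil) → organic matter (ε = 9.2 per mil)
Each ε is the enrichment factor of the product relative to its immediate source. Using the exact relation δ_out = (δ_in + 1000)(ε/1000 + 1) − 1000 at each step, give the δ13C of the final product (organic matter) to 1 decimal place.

-16.0 per mil

step 1: δ = (3.70 + 1000)·(-16.6/1000 + 1) − 1000 = -12.96 per mil
step 2: δ = (-12.96 + 1000)·(-13.8/1000 + 1) − 1000 = -26.58 per mil
step 3: δ = (-26.58 + 1000)·(1.7/1000 + 1) − 1000 = -24.93 per mil
step 4: δ = (-24.93 + 1000)·(9.2/1000 + 1) − 1000 = -15.96 per mil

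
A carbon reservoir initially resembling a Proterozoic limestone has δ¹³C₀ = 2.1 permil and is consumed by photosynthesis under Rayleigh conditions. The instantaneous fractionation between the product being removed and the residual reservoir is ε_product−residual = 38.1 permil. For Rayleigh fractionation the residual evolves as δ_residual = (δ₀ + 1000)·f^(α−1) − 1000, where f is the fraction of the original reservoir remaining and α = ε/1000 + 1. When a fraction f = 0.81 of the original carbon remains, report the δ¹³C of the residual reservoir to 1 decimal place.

Rayleigh residual: δ_res = (δ₀ + 1000)·f^(α−1) − 1000
α = ε/1000 + 1 = 1.03810, so α − 1 = 0.03810
f^(α−1) = 0.81^(0.03810) = 0.992004
δ_res = (2.1 + 1000) × 0.992004 − 1000 = 994.087 − 1000 = -5.91 permil

-5.9 permil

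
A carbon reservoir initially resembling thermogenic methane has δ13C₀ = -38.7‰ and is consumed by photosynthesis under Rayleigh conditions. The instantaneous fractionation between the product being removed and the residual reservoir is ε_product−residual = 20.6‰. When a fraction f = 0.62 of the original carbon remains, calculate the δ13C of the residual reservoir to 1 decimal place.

-48.1‰

Rayleigh residual: δ_res = (δ₀ + 1000)·f^(α−1) − 1000
α = ε/1000 + 1 = 1.02060, so α − 1 = 0.02060
f^(α−1) = 0.62^(0.02060) = 0.990201
δ_res = (-38.7 + 1000) × 0.990201 − 1000 = 951.880 − 1000 = -48.12‰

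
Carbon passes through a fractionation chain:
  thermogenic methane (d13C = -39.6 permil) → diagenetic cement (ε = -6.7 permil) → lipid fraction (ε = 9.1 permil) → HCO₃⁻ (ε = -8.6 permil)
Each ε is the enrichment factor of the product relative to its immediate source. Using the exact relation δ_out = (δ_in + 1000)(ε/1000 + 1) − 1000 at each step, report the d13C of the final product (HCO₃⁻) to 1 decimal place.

step 1: δ = (-39.60 + 1000)·(-6.7/1000 + 1) − 1000 = -46.03 permil
step 2: δ = (-46.03 + 1000)·(9.1/1000 + 1) − 1000 = -37.35 permil
step 3: δ = (-37.35 + 1000)·(-8.6/1000 + 1) − 1000 = -45.63 permil

-45.6 permil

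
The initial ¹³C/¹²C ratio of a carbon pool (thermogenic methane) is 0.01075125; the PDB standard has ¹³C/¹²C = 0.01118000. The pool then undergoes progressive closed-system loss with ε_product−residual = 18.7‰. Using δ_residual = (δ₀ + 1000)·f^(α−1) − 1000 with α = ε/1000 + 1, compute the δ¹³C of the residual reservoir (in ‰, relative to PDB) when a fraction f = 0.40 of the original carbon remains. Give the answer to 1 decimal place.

-54.7‰

δ₀ = (0.01075125/0.01118000 − 1)×1000 = (0.961650 − 1)×1000 = -38.350‰
α − 1 = ε/1000 = 0.0187
f^(α−1) = 0.40^(0.0187) = 0.983011
δ_res = (-38.350 + 1000) × 0.983011 − 1000 = 945.313 − 1000 = -54.69‰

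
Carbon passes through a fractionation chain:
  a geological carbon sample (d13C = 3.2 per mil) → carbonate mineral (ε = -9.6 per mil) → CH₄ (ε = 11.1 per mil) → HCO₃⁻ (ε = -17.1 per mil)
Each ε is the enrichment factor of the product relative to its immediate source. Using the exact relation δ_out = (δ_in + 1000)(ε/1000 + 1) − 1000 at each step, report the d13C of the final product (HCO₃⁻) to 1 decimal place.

-12.6 per mil

step 1: δ = (3.20 + 1000)·(-9.6/1000 + 1) − 1000 = -6.43 per mil
step 2: δ = (-6.43 + 1000)·(11.1/1000 + 1) − 1000 = 4.60 per mil
step 3: δ = (4.60 + 1000)·(-17.1/1000 + 1) − 1000 = -12.58 per mil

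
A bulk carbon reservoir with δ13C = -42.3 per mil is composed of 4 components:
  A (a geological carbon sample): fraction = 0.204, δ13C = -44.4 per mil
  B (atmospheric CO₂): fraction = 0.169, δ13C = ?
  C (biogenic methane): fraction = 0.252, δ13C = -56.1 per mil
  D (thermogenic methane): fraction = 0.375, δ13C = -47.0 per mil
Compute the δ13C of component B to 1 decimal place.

-8.8 per mil

Isotope mass balance: δ_bulk = Σ fᵢ·δᵢ.
-42.3 = 0.204×(-44.4) + 0.169×δ_B + 0.252×(-56.1) + 0.375×(-47.0)
0.169·δ_B = -42.3 − (-40.820) = -1.480
δ_B = -1.480 / 0.169 = -8.76 per mil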